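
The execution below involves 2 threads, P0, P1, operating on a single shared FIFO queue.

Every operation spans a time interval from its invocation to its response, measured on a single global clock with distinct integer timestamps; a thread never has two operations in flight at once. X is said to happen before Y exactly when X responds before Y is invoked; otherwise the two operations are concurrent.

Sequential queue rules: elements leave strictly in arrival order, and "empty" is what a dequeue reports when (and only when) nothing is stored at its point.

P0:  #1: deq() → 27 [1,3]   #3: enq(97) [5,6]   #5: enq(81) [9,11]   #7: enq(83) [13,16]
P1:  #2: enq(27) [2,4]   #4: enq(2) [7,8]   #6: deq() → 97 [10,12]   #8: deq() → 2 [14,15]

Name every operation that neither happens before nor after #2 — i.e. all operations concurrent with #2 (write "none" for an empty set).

#1

concurrent with #2 ([2,4]): every op whose interval crosses 2..4
#1 [1,3]: concurrent
#3 [5,6]: after
#4 [7,8]: after
#5 [9,11]: after
#6 [10,12]: after
#7 [13,16]: after
#8 [14,15]: after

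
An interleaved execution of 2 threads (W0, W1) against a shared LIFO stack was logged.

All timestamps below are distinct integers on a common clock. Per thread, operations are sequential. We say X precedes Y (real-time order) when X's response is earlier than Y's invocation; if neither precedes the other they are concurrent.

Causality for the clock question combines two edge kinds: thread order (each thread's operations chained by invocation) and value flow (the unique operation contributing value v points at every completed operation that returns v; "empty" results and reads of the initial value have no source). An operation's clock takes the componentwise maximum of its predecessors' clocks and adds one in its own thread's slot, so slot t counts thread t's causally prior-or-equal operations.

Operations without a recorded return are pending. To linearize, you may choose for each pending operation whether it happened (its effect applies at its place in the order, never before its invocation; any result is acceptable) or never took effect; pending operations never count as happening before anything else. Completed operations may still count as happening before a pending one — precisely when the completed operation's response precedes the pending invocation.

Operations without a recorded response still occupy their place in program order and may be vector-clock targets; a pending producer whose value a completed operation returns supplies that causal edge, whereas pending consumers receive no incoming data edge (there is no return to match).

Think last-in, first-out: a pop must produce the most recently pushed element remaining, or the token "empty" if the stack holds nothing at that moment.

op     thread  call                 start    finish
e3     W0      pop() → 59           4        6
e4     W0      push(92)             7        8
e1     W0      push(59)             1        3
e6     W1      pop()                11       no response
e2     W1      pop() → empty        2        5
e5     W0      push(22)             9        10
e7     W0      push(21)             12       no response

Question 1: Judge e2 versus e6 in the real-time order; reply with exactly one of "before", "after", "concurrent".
before

e2 spans [2,5], e6 spans [11,…)
resp(e2)=5 < inv(e6)=11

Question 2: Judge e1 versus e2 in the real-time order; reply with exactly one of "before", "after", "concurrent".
concurrent

e1 spans [1,3], e2 spans [2,5]
the intervals overlap in both directions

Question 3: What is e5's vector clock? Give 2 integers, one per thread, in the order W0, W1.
(4, 0)

root op e2, invoked 2: fresh clock plus W1's own tick → (0, 1)
root op e1, invoked 1: fresh clock plus W0's own tick → (1, 0)
invoked at 11, e6 merges VC(e2)=(0, 1) and bumps W1's slot → (0, 2)
invoked at 4, e3 merges VC(e1)=(1, 0) and bumps W0's slot → (2, 0)
invoked at 7, e4 merges VC(e3)=(2, 0) and bumps W0's slot → (3, 0)
invoked at 9, e5 merges VC(e4)=(3, 0) and bumps W0's slot → (4, 0)
invoked at 12, e7 merges VC(e5)=(4, 0) and bumps W0's slot → (5, 0)
target: VC(e5) = (4, 0)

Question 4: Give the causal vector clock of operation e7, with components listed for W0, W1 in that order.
(5, 0)

e2, invoked 2, has no incoming edges; only W1's bump applies → (0, 1)
e1, invoked 1, has no incoming edges; only W0's bump applies → (1, 0)
from VC(e2)=(0, 1), e6 (invoked 11) maxes components and bumps W1 → (0, 2)
from VC(e1)=(1, 0), e3 (invoked 4) maxes components and bumps W0 → (2, 0)
from VC(e3)=(2, 0), e4 (invoked 7) maxes components and bumps W0 → (3, 0)
from VC(e4)=(3, 0), e5 (invoked 9) maxes components and bumps W0 → (4, 0)
from VC(e5)=(4, 0), e7 (invoked 12) maxes components and bumps W0 → (5, 0)
target: VC(e7) = (5, 0)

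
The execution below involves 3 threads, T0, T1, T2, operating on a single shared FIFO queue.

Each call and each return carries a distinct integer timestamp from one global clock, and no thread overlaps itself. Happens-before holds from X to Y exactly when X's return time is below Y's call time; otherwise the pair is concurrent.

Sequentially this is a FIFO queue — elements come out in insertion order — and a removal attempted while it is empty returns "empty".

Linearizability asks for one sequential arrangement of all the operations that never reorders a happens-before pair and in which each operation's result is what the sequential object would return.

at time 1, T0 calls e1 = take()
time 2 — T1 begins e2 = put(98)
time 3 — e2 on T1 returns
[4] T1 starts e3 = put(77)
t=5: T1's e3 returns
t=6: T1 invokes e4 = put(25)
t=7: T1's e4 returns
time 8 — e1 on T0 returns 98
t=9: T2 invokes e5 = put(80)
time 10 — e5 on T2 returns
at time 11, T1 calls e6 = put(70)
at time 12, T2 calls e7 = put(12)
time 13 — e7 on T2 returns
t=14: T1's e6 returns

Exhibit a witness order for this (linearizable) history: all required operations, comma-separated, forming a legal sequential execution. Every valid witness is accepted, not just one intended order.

e2, e1, e3, e4, e5, e6, e7

1. e2 put(98), leaving queue <98>
2. e1 take() → 98, leaving queue <>
3. e3 put(77), leaving queue <77>
4. e4 put(25), leaving queue <77,25>
5. e5 put(80), leaving queue <77,25,80>
6. e6 put(70), leaving queue <77,25,80,70>
7. e7 put(12), leaving queue <77,25,80,70,12>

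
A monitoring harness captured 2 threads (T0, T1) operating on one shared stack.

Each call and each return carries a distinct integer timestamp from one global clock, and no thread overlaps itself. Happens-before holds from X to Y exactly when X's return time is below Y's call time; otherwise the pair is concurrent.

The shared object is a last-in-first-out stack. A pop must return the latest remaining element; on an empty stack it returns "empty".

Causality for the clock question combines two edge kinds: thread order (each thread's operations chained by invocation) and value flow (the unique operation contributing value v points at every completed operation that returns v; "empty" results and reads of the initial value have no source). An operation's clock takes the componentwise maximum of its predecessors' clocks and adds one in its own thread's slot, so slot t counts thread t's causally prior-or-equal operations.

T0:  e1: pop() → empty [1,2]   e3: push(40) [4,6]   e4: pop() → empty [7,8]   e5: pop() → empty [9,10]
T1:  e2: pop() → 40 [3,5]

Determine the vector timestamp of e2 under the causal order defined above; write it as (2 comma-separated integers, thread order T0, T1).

(2, 1)

VC(e1, invoked at 1): no causal predecessors; +1 on T0 → (1, 0)
from VC(e1)=(1, 0), e3 (invoked 4) maxes components and bumps T0 → (2, 0)
from VC(e3)=(2, 0), e2 (invoked 3) maxes components and bumps T1 → (2, 1)
from VC(e3)=(2, 0), e4 (invoked 7) maxes components and bumps T0 → (3, 0)
from VC(e4)=(3, 0), e5 (invoked 9) maxes components and bumps T0 → (4, 0)
target: VC(e2) = (2, 1)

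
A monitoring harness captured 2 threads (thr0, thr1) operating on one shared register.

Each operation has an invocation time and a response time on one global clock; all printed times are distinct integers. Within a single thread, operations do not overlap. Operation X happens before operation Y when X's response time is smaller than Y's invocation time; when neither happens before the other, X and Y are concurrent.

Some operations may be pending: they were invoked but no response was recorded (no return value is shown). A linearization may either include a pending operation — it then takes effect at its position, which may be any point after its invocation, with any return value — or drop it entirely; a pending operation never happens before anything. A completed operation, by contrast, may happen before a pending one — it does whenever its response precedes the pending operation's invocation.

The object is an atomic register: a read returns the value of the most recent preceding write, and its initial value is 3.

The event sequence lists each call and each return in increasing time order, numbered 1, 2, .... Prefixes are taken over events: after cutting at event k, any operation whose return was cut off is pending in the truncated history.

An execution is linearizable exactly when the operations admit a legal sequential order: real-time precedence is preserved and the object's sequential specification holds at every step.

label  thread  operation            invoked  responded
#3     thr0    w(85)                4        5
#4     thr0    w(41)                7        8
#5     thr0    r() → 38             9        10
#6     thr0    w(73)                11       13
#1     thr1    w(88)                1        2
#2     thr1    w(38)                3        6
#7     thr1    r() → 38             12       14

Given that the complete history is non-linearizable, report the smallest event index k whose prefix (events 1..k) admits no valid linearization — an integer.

10

events 1..9 are linearizable, e.g. via #1, #2, #3, #4:
1. #1 w(88), leaving value 88
2. #2 w(38), leaving value 38
3. #3 w(85), leaving value 85
4. #4 w(41), leaving value 41
adding event 10 (#5 responds at 10) leaves no legal real-time order
sample order #1, #2, #3, #4, #5 stalls at step 5 — #5 r() → 38 has no legal effect
sample order #1, #3, #2, #4, #5 stalls at step 5 — #5 r() → 38 has no legal effect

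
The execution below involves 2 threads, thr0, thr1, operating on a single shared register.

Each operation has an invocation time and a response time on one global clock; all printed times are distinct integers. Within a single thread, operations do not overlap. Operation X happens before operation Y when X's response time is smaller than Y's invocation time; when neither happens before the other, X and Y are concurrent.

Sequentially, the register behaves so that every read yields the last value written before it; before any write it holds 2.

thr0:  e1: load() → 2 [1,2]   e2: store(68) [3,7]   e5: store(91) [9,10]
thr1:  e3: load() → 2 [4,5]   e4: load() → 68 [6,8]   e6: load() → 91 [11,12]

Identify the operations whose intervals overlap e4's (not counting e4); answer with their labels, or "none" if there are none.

e2

overlap test against e4 [6,8]: concurrent iff the interval meets 6..8
e1 [1,2]: before
e2 [3,7]: concurrent
e3 [4,5]: before
e5 [9,10]: after
e6 [11,12]: after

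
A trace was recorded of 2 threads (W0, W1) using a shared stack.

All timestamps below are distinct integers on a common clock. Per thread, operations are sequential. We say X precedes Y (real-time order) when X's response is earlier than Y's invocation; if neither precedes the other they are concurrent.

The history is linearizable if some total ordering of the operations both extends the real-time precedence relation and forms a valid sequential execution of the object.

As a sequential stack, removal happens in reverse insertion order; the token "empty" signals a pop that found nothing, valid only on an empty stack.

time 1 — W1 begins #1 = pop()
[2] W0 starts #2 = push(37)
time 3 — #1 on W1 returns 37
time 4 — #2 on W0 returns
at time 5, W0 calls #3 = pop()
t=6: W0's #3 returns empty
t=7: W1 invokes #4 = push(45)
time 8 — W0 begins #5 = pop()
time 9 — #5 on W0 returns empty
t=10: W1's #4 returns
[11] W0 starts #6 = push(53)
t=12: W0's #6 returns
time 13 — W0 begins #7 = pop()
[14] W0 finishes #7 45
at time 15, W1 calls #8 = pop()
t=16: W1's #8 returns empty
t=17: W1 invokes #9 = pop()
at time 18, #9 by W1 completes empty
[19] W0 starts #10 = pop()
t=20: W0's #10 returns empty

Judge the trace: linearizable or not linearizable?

already the first 14 events (up to #7's response at time 14) admit no linearization; the first 13 still do
7 completed operations, 4 real-time-consistent orders — every stack replay fails
sample order #1, #2, #3, #4, #5, #6, #7 stalls at step 1 — #1 pop() → 37 has no legal effect
sample order #1, #2, #3, #5, #4, #6, #7 stalls at step 1 — #1 pop() → 37 has no legal effect

not linearizable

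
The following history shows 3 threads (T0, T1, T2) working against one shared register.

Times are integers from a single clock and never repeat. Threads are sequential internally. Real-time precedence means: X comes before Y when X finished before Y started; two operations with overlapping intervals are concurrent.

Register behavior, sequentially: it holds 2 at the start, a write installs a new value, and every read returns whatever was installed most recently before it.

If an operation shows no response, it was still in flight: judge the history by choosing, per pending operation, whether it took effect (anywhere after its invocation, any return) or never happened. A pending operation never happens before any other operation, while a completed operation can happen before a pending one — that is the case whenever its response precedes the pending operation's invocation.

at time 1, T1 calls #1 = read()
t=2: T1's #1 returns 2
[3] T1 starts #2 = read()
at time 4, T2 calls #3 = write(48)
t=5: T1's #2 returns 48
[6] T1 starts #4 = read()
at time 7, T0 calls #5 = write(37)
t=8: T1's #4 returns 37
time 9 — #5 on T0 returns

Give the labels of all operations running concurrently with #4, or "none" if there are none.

#4 runs from 6 to 8; window-overlapping ops are concurrent
#1 [1,2]: before
#2 [3,5]: before
#3 [4,…): concurrent
#5 [7,9]: concurrent

#3, #5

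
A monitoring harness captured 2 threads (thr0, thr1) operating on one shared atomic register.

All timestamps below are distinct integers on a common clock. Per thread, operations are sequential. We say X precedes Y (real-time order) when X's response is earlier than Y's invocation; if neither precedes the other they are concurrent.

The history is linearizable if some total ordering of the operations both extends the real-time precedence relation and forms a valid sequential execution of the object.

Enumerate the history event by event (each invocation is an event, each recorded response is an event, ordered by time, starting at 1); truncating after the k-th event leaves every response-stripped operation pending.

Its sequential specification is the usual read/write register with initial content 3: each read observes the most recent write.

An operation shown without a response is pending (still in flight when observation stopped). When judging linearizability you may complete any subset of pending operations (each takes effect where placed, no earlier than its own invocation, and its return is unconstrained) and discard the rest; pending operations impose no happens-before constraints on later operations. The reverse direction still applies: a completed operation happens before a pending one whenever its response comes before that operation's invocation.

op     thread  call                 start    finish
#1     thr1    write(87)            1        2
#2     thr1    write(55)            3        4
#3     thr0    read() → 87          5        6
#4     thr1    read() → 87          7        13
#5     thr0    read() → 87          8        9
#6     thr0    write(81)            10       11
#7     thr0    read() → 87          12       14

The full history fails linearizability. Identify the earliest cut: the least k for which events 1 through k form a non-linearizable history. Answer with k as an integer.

6

events 1..5 are linearizable; a witness order is #1, #2:
after step 1 (#1 write(87)): value 87
after step 2 (#2 write(55)): value 55
once event 6 joins (#3's response, time 6), exhaustive search finds no witness
for example #1, #2, #3 fails at step 3: #3 read() → 87 is not legal there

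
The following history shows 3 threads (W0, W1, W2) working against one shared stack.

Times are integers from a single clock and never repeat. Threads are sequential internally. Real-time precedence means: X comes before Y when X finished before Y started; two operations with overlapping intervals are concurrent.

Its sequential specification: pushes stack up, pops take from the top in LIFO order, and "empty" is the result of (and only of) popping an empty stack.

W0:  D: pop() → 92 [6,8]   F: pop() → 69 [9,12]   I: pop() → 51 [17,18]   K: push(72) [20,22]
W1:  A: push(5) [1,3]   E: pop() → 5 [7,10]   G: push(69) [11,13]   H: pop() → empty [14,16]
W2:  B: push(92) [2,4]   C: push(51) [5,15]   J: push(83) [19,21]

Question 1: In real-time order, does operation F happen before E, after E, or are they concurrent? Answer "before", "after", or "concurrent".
F spans [9,12], E spans [7,10]
the intervals overlap in both directions

concurrent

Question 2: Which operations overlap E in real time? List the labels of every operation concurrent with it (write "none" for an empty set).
concurrent with E ([7,10]): every op whose interval crosses 7..10
A [1,3]: before
B [2,4]: before
C [5,15]: concurrent
D [6,8]: concurrent
F [9,12]: concurrent
G [11,13]: after
H [14,16]: after
I [17,18]: after
J [19,21]: after
K [20,22]: after

C, D, F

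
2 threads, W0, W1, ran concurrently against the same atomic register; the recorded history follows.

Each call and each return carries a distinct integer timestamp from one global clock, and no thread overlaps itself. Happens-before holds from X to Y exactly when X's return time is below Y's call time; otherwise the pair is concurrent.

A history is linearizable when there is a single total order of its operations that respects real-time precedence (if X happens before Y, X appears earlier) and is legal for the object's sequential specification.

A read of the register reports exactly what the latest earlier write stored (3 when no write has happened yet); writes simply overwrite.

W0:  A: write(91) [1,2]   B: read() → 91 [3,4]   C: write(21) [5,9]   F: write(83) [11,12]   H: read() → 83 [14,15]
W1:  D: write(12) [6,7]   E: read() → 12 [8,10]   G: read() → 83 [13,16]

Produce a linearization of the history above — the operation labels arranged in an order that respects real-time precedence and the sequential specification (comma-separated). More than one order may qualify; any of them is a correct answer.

A, B, C, D, E, F, G, H

after step 1 (A write(91)): value 91
after step 2 (B read() → 91): value 91
after step 3 (C write(21)): value 21
after step 4 (D write(12)): value 12
after step 5 (E read() → 12): value 12
after step 6 (F write(83)): value 83
after step 7 (G read() → 83): value 83
after step 8 (H read() → 83): value 83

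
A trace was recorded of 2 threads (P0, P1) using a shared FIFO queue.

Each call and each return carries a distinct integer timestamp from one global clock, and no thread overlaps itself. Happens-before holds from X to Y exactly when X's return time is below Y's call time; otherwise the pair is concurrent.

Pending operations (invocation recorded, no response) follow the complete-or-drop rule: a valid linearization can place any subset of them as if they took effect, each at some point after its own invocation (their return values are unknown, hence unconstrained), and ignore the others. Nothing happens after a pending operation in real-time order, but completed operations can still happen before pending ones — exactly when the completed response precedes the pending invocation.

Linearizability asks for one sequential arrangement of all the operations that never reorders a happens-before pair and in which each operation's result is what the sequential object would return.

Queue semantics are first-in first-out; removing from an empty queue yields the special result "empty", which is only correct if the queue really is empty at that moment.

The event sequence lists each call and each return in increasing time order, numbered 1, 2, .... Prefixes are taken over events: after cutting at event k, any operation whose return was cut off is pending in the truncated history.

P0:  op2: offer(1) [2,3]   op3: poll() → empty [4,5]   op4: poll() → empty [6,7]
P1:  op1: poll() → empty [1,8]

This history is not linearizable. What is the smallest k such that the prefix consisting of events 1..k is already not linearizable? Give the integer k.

8

a valid linearization of events 1..7 exists, for instance op2, op1, op3, op4:
step 1: op2 offer(1) — queue <1>
step 2: op1 poll() (pending, included) — queue <>
step 3: op3 poll() → empty — queue <>
step 4: op4 poll() → empty — queue <>
event 8 — op1's response, time 8 — after it, nothing linearizes
one such order, op1, op2, op3, op4, breaks at step 3 where op3 poll() → empty is illegal
one such order, op2, op1, op3, op4, breaks at step 2 where op1 poll() → empty is illegal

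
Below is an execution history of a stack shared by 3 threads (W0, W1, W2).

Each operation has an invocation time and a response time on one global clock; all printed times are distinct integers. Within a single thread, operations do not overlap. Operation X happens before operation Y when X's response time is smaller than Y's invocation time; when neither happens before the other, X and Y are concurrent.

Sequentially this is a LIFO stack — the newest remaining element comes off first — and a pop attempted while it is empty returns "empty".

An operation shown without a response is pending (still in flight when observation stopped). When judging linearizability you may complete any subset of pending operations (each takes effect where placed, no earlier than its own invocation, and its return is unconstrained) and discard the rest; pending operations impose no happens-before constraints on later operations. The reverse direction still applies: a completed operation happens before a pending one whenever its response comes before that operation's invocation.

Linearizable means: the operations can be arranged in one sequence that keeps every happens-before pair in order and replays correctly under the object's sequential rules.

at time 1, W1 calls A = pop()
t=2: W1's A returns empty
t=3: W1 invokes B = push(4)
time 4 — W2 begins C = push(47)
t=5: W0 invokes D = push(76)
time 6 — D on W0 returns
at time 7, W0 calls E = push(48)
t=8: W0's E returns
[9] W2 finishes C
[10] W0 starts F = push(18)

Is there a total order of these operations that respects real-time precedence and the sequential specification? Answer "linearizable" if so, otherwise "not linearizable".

one valid linearization: A, B, C, D, E
after step 1 (A pop() → empty): stack <>
after step 2 (B push(4) (pending, included)): stack <4>
after step 3 (C push(47)): stack <4,47>
after step 4 (D push(76)): stack <4,47,76>
after step 5 (E push(48)): stack <4,47,76,48>

linearizable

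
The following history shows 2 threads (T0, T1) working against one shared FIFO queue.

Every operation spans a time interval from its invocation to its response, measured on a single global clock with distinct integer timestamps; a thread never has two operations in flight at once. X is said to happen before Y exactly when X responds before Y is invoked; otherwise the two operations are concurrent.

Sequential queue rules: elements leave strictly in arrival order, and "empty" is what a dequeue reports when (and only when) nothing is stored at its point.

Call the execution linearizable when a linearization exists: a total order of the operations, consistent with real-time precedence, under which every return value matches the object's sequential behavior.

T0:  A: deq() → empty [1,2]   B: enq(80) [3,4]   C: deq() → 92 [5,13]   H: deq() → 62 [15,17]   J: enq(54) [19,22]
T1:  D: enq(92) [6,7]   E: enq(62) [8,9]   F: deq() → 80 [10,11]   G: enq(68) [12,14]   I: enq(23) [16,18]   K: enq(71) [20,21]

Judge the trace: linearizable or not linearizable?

linearizable

one valid linearization: A, B, D, E, F, C, G, H, I, J, K
after step 1 (A deq() → empty): queue <>
after step 2 (B enq(80)): queue <80>
after step 3 (D enq(92)): queue <80,92>
after step 4 (E enq(62)): queue <80,92,62>
after step 5 (F deq() → 80): queue <92,62>
after step 6 (C deq() → 92): queue <62>
after step 7 (G enq(68)): queue <62,68>
after step 8 (H deq() → 62): queue <68>
after step 9 (I enq(23)): queue <68,23>
after step 10 (J enq(54)): queue <68,23,54>
after step 11 (K enq(71)): queue <68,23,54,71>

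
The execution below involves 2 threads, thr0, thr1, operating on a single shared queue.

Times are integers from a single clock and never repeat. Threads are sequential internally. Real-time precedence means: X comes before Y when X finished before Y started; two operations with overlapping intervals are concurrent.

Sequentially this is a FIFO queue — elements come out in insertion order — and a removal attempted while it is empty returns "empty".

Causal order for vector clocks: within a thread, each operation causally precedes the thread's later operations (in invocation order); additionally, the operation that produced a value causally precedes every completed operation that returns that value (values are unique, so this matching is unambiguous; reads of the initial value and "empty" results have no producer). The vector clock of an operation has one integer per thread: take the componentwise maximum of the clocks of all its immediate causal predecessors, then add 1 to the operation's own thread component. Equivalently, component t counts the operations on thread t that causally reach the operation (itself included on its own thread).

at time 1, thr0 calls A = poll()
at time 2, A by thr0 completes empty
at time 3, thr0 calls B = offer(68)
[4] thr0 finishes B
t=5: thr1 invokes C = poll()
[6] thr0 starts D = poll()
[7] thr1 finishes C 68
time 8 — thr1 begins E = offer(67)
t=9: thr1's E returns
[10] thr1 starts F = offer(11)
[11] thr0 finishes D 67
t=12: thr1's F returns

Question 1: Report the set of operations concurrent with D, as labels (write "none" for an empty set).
C, E, F

concurrent with D ([6,11]): every op whose interval crosses 6..11
A [1,2]: before
B [3,4]: before
C [5,7]: concurrent
E [8,9]: concurrent
F [10,12]: concurrent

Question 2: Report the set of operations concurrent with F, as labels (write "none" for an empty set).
D

F spans [10,12]: anything still running between times 10 and 12 counts as concurrent
A [1,2]: before
B [3,4]: before
C [5,7]: before
D [6,11]: concurrent
E [8,9]: before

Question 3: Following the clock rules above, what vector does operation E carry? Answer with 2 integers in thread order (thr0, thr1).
(2, 2)

A (invocation 1): nothing precedes it; thr0's component alone gives (1, 0)
merge at B (invoked 3): VC(A)=(1, 0), own-thread bump on thr0 → (2, 0)
merge at C (invoked 5): VC(B)=(2, 0), own-thread bump on thr1 → (2, 1)
merge at E (invoked 8): VC(C)=(2, 1), own-thread bump on thr1 → (2, 2)
merge at F (invoked 10): VC(E)=(2, 2), own-thread bump on thr1 → (2, 3)
merge at D (invoked 6): VC(B)=(2, 0), VC(E)=(2, 2), own-thread bump on thr0 → (3, 2)
target: VC(E) = (2, 2)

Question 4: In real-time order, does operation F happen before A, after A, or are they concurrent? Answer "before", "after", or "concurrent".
after

F spans [10,12], A spans [1,2]
resp(A)=2 < inv(F)=10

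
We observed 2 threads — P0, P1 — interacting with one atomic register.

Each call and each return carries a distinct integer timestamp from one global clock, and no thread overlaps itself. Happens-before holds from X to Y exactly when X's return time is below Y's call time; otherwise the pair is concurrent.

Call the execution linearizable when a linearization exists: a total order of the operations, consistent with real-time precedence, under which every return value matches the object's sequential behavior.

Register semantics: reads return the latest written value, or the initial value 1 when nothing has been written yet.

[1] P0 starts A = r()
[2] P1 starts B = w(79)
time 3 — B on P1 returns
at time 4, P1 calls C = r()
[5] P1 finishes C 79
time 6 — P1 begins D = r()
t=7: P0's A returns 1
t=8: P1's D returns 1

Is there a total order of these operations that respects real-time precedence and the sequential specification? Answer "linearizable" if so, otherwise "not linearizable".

events 1..7 are fine; event 8 — the response of D at time 8 — makes the prefix non-linearizable
real-time-consistent orders of the 4 completed operations: 4 — all fail the atomic register replay
take A, B, C, D: step 4 already fails, because D r() → 1 cannot occur there
take B, A, C, D: step 2 already fails, because A r() → 1 cannot occur there

not linearizable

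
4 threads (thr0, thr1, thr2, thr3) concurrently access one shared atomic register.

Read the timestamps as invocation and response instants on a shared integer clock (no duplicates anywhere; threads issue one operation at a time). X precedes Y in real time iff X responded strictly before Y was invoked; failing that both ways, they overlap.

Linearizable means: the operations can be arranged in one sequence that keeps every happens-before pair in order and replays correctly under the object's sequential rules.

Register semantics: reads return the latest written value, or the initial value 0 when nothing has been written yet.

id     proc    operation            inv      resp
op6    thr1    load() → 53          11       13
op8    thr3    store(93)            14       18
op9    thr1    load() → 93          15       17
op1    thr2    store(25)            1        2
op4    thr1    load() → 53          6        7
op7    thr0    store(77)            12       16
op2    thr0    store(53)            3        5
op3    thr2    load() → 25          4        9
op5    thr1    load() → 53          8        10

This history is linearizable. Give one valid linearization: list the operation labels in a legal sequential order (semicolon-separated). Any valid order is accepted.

after step 1 (op1 store(25)): value 25
after step 2 (op3 load() → 25): value 25
after step 3 (op2 store(53)): value 53
after step 4 (op4 load() → 53): value 53
after step 5 (op5 load() → 53): value 53
after step 6 (op6 load() → 53): value 53
after step 7 (op7 store(77)): value 77
after step 8 (op8 store(93)): value 93
after step 9 (op9 load() → 93): value 93

op1; op3; op2; op4; op5; op6; op7; op8; op9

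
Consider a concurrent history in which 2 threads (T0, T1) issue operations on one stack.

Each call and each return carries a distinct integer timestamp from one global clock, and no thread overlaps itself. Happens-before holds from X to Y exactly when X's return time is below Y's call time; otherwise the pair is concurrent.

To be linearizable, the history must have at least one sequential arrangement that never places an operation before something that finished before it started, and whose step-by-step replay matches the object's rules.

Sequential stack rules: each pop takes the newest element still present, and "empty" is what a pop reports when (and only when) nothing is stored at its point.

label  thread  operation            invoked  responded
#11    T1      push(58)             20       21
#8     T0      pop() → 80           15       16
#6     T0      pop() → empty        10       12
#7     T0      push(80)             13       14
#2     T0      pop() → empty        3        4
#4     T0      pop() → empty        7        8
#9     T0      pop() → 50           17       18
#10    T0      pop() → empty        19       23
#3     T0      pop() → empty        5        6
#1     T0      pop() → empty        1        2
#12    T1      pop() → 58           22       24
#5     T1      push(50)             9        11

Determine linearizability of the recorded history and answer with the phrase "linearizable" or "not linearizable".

linearizable

witness order: #1, #2, #3, #4, #6, #5, #7, #8, #9, #10, #11, #12
after step 1 (#1 pop() → empty): stack <>
after step 2 (#2 pop() → empty): stack <>
after step 3 (#3 pop() → empty): stack <>
after step 4 (#4 pop() → empty): stack <>
after step 5 (#6 pop() → empty): stack <>
after step 6 (#5 push(50)): stack <50>
after step 7 (#7 push(80)): stack <50,80>
after step 8 (#8 pop() → 80): stack <50>
after step 9 (#9 pop() → 50): stack <>
after step 10 (#10 pop() → empty): stack <>
after step 11 (#11 push(58)): stack <58>
after step 12 (#12 pop() → 58): stack <>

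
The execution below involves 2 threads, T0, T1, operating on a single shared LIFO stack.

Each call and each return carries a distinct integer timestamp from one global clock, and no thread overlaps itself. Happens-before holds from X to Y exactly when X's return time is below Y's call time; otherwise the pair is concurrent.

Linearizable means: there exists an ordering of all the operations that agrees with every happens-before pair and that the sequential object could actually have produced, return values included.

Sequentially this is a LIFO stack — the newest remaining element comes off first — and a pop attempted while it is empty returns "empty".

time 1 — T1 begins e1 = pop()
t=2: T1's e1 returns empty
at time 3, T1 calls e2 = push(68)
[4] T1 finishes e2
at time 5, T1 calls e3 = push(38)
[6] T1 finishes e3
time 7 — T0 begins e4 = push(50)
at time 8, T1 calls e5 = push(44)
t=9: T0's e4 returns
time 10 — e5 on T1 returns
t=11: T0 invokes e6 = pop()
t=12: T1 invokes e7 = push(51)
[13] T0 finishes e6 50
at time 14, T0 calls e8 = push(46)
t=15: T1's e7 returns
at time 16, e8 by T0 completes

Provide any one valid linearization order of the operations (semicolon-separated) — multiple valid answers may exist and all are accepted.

step 1: e1 pop() → empty — stack <>
step 2: e2 push(68) — stack <68>
step 3: e3 push(38) — stack <68,38>
step 4: e5 push(44) — stack <68,38,44>
step 5: e4 push(50) — stack <68,38,44,50>
step 6: e6 pop() → 50 — stack <68,38,44>
step 7: e7 push(51) — stack <68,38,44,51>
step 8: e8 push(46) — stack <68,38,44,51,46>

e1; e2; e3; e5; e4; e6; e7; e8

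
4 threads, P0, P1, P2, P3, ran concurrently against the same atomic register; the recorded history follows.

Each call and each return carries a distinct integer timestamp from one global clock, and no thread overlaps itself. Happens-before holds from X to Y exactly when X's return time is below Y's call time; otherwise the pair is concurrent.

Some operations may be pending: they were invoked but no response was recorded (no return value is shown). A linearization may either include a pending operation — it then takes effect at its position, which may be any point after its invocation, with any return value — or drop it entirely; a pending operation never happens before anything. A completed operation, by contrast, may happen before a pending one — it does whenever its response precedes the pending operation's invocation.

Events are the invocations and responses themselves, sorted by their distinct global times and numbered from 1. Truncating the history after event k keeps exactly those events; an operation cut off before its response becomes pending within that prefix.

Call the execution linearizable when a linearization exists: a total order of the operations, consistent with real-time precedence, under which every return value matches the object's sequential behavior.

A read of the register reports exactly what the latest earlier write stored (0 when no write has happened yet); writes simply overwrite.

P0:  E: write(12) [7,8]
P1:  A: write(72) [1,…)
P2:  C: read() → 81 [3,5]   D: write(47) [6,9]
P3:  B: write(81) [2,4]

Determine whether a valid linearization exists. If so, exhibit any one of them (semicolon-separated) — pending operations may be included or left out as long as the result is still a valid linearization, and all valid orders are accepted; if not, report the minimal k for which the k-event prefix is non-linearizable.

linearizable — witness: A; B; C; D; E

1. A write(72) (pending, included), leaving value 72
2. B write(81), leaving value 81
3. C read() → 81, leaving value 81
4. D write(47), leaving value 47
5. E write(12), leaving value 12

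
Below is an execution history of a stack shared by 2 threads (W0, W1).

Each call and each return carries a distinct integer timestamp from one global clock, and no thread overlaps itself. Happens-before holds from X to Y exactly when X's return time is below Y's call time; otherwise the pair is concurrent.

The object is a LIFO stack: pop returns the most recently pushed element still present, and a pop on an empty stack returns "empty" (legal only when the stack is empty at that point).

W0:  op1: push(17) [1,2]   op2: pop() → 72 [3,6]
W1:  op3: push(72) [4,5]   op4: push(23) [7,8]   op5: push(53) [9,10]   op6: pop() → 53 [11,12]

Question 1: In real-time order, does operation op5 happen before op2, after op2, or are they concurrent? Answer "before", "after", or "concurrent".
after

op5 spans [9,10], op2 spans [3,6]
resp(op2)=6 < inv(op5)=9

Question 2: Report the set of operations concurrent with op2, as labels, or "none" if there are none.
op3

op2 runs from 3 to 6; window-overlapping ops are concurrent
op1 [1,2]: before
op3 [4,5]: concurrent
op4 [7,8]: after
op5 [9,10]: after
op6 [11,12]: after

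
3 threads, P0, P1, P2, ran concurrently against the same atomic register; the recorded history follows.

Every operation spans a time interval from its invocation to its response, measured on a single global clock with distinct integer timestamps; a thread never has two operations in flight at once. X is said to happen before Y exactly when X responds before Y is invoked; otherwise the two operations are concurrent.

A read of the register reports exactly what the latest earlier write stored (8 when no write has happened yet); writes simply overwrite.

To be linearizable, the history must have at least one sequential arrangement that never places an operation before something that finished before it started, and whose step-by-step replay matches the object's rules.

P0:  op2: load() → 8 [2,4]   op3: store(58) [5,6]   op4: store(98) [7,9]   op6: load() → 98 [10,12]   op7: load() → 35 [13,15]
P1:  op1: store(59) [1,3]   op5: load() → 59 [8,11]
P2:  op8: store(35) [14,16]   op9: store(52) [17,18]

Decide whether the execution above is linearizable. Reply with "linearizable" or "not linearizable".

not linearizable

prefix check: 1..10 passes, 1..11 fails once op5's time-11 response joins
no legal order exists: 4 real-time-consistent candidates over 5 completed atomic register operations, all rejected
include/drop combinations of the 1 pending operation (op6) were all tried; none helps
for example op1, op2, op3, op4, op5 (pending dropped) fails at step 2: op2 load() → 8 is not legal there
for example op1, op2, op3, op5, op4 (pending dropped) fails at step 2: op2 load() → 8 is not legal there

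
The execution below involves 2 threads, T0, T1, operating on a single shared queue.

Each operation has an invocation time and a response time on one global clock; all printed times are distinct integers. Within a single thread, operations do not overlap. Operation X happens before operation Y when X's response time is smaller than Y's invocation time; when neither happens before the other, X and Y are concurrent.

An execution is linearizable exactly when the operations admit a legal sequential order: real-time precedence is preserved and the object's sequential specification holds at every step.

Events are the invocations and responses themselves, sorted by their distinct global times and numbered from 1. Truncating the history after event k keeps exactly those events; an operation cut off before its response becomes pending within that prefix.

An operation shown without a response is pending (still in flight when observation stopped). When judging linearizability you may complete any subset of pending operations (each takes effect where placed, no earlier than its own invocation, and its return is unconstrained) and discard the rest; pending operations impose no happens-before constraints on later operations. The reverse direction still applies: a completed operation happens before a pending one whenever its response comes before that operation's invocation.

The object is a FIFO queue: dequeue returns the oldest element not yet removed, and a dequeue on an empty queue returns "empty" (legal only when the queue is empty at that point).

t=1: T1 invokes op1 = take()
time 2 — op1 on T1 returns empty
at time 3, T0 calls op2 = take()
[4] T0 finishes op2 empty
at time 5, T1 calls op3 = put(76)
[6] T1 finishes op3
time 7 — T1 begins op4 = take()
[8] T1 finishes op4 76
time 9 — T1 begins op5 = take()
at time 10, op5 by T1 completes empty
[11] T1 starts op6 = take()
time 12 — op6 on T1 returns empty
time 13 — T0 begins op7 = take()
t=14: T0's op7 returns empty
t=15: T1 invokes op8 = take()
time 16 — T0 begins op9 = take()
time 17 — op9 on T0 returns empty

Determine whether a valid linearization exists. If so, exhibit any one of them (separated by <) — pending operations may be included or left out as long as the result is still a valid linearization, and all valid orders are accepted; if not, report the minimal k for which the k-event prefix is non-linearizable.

linearizable — witness: op1 < op2 < op3 < op4 < op5 < op6 < op7 < op8 < op9

after step 1 (op1 take() → empty): queue <>
after step 2 (op2 take() → empty): queue <>
after step 3 (op3 put(76)): queue <76>
after step 4 (op4 take() → 76): queue <>
after step 5 (op5 take() → empty): queue <>
after step 6 (op6 take() → empty): queue <>
after step 7 (op7 take() → empty): queue <>
after step 8 (op8 take() (pending, included)): queue <>
after step 9 (op9 take() → empty): queue <>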